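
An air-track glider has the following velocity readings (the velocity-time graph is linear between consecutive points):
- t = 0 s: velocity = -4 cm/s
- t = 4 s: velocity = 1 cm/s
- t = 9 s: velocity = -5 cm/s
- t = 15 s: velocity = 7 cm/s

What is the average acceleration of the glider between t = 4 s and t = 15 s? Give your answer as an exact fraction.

6/11 cm/s²

Average acceleration = Δv/Δt = (7 − 1)/(15 − 4) = 6/11 cm/s².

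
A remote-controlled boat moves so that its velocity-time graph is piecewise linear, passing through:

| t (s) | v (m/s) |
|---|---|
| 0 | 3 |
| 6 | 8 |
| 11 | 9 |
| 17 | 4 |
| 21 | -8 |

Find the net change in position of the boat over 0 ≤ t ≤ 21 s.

106.5 m

Net displacement equals the area under the velocity-time graph (areas below the axis count negative).
0–6 s: ½(3 + 8)(6) = 33 m
6–11 s: ½(8 + 9)(5) = 42.5 m
11–17 s: ½(9 + 4)(6) = 39 m
17–21 s: ½(4 + -8)(4) = -8 m
Net displacement = 106.5 m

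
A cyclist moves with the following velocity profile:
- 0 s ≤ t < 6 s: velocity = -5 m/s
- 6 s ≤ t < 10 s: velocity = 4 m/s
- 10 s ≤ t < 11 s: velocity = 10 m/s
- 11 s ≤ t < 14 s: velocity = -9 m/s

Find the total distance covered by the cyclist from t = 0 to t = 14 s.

Total distance travelled is ∫|v| dt — sum the magnitudes of each area piece.
0–6 s: |-5| × 6 = 30 m
6–10 s: |4| × 4 = 16 m
10–11 s: |10| × 1 = 10 m
11–14 s: |-9| × 3 = 27 m
Total distance = 83 m

83 m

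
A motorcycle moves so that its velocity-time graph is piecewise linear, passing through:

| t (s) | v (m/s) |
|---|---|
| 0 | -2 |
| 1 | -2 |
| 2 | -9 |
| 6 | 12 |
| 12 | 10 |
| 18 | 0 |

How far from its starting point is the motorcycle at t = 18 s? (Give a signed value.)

94.5 m

Displacement is the signed area under the v-t curve.
0–1 s: -2 × 1 = -2 m
1–2 s: ½(-2 + -9)(1) = -5.5 m
2–6 s: ½(-9 + 12)(4) = 6 m
6–12 s: ½(12 + 10)(6) = 66 m
12–18 s: ½(10 + 0)(6) = 30 m
Net displacement = 94.5 m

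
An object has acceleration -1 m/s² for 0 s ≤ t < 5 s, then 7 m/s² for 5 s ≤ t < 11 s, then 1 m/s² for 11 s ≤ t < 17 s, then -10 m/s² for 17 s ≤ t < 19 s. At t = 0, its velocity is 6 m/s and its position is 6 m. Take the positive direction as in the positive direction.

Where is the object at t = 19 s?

On each constant-a segment, Δv = aΔt and Δx = v₀Δt + ½aΔt²; chain segment to segment.
0–5 s: v starts 6 m/s; Δx = 6·5 + ½·-1·5² = 17.5 m; v ends 1 m/s.
5–11 s: v starts 1 m/s; Δx = 1·6 + ½·7·6² = 132 m; v ends 43 m/s.
11–17 s: v starts 43 m/s; Δx = 43·6 + ½·1·6² = 276 m; v ends 49 m/s.
17–19 s: v starts 49 m/s; Δx = 49·2 + ½·-10·2² = 78 m; v ends 29 m/s.
x(19) = 6 + Σ Δx = 509.5 m.

509.5 m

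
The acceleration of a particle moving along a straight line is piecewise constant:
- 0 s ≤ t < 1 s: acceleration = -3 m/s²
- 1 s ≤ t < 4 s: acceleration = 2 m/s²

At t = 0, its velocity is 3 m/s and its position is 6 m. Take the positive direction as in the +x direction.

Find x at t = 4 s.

On each constant-a segment, Δv = aΔt and Δx = v₀Δt + ½aΔt²; chain segment to segment.
0–1 s: v starts 3 m/s; Δx = 3·1 + ½·-3·1² = 1.5 m; v ends 0 m/s.
1–4 s: v starts 0 m/s; Δx = 0·3 + ½·2·3² = 9 m; v ends 6 m/s.
x(4) = 6 + Σ Δx = 16.5 m.

16.5 m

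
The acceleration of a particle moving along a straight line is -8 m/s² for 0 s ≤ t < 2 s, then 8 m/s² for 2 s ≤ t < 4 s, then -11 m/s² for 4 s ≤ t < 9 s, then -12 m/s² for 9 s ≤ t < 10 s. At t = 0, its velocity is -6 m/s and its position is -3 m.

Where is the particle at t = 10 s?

On each constant-a segment, Δv = aΔt and Δx = v₀Δt + ½aΔt²; chain segment to segment.
0–2 s: v starts -6 m/s; Δx = -6·2 + ½·-8·2² = -28 m; v ends -22 m/s.
2–4 s: v starts -22 m/s; Δx = -22·2 + ½·8·2² = -28 m; v ends -6 m/s.
4–9 s: v starts -6 m/s; Δx = -6·5 + ½·-11·5² = -167.5 m; v ends -61 m/s.
9–10 s: v starts -61 m/s; Δx = -61·1 + ½·-12·1² = -67 m; v ends -73 m/s.
x(10) = -3 + Σ Δx = -293.5 m.

-293.5 m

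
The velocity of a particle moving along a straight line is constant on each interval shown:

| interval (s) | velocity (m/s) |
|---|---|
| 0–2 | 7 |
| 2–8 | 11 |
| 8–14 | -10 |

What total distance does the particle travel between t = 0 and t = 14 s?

Distance (not displacement) is the total path length: add the absolute areas under v-t.
0–2 s: |7| × 2 = 14 m
2–8 s: |11| × 6 = 66 m
8–14 s: |-10| × 6 = 60 m
Total distance = 140 m

140 m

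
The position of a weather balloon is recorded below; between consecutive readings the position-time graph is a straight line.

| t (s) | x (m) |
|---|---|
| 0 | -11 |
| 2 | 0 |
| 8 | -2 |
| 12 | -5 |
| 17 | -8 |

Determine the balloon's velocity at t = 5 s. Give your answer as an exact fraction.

Velocity is the slope of the x-t graph on 2–8 s: (-2 − 0)/(8 − 2) = -1/3 m/s.

-1/3 m/s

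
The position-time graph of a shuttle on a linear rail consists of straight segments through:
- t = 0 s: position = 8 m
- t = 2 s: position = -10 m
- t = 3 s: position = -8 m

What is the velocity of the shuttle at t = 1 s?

-9 m/s

Velocity is the slope of the x-t graph on 0–2 s: (-10 − 8)/(2 − 0) = -9 m/s.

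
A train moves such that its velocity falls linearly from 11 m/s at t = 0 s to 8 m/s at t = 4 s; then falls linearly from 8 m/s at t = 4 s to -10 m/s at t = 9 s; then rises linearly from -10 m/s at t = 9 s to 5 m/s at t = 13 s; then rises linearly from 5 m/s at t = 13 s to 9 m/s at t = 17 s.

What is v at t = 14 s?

6 m/s

On 13–17 s the graph is linear from 5 to 9 m/s: v(14) = 5 + (9 − 5)·(14 − 13)/(17 − 13) = 6 m/s.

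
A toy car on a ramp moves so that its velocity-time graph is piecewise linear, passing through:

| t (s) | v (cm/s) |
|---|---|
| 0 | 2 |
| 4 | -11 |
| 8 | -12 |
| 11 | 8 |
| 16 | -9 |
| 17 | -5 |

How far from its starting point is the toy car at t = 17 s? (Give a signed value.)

-79.5 cm

Net displacement equals the area under the velocity-time graph (areas below the axis count negative).
0–4 s: ½(2 + -11)(4) = -18 cm
4–8 s: ½(-11 + -12)(4) = -46 cm
8–11 s: ½(-12 + 8)(3) = -6 cm
11–16 s: ½(8 + -9)(5) = -2.5 cm
16–17 s: ½(-9 + -5)(1) = -7 cm
Net displacement = -79.5 cm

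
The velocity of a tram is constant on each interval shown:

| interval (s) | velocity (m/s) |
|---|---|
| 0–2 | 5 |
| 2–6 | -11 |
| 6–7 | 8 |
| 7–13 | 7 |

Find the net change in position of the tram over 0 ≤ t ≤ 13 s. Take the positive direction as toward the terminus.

16 m

Net displacement equals the area under the velocity-time graph (areas below the axis count negative).
0–2 s: 5 × 2 = 10 m
2–6 s: -11 × 4 = -44 m
6–7 s: 8 × 1 = 8 m
7–13 s: 7 × 6 = 42 m
Net displacement = 16 m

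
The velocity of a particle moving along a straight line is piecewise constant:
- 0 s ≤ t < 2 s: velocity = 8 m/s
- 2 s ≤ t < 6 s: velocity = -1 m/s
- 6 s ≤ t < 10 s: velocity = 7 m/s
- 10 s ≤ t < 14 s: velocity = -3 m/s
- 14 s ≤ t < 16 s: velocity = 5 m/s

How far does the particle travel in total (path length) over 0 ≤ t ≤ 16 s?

70 m

Total distance travelled is ∫|v| dt — sum the magnitudes of each area piece.
0–2 s: |8| × 2 = 16 m
2–6 s: |-1| × 4 = 4 m
6–10 s: |7| × 4 = 28 m
10–14 s: |-3| × 4 = 12 m
14–16 s: |5| × 2 = 10 m
Total distance = 70 m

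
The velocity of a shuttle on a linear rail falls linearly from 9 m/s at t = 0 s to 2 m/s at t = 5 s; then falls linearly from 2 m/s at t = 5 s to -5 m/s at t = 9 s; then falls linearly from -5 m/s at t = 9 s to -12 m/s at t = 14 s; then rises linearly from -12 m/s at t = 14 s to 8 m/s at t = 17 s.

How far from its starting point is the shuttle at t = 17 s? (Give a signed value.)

Net displacement equals the area under the velocity-time graph (areas below the axis count negative).
0–5 s: ½(9 + 2)(5) = 27.5 m
5–9 s: ½(2 + -5)(4) = -6 m
9–14 s: ½(-5 + -12)(5) = -42.5 m
14–17 s: ½(-12 + 8)(3) = -6 m
Net displacement = -27 m

-27 m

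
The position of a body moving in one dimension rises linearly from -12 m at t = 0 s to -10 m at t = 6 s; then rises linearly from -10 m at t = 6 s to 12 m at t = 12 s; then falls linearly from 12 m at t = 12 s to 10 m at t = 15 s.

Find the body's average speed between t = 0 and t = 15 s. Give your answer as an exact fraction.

Average speed = (total path length)/(elapsed time); on a piecewise-linear x-t graph the path length is Σ|Δx|.
0–6 s: |Δx| = |-10 − -12| = 2 m
6–12 s: |Δx| = |12 − -10| = 22 m
12–15 s: |Δx| = |10 − 12| = 2 m
Total path = 26 m; average speed = 26/15 = 26/15 m/s.

26/15 m/s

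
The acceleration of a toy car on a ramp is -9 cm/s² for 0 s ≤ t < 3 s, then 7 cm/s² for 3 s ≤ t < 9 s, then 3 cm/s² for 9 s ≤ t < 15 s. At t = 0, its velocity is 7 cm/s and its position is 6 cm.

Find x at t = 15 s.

On each constant-a segment, Δv = aΔt and Δx = v₀Δt + ½aΔt²; chain segment to segment.
0–3 s: v starts 7 cm/s; Δx = 7·3 + ½·-9·3² = -19.5 cm; v ends -20 cm/s.
3–9 s: v starts -20 cm/s; Δx = -20·6 + ½·7·6² = 6 cm; v ends 22 cm/s.
9–15 s: v starts 22 cm/s; Δx = 22·6 + ½·3·6² = 186 cm; v ends 40 cm/s.
x(15) = 6 + Σ Δx = 178.5 cm.

178.5 cm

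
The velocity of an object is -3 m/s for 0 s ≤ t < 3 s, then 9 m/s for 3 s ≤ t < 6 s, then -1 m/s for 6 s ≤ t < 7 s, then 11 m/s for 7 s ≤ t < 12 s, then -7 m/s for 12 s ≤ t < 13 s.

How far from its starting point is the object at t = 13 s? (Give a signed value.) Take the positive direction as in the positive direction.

Displacement is the signed area under the v-t curve.
0–3 s: -3 × 3 = -9 m
3–6 s: 9 × 3 = 27 m
6–7 s: -1 × 1 = -1 m
7–12 s: 11 × 5 = 55 m
12–13 s: -7 × 1 = -7 m
Net displacement = 65 m

65 m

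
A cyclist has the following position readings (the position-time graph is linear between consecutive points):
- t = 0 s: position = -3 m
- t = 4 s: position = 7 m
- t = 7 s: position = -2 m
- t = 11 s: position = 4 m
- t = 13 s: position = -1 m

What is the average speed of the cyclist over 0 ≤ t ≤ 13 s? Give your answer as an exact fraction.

30/13 m/s

Average speed = (total path length)/(elapsed time); on a piecewise-linear x-t graph the path length is Σ|Δx|.
0–4 s: |Δx| = |7 − -3| = 10 m
4–7 s: |Δx| = |-2 − 7| = 9 m
7–11 s: |Δx| = |4 − -2| = 6 m
11–13 s: |Δx| = |-1 − 4| = 5 m
Total path = 30 m; average speed = 30/13 = 30/13 m/s.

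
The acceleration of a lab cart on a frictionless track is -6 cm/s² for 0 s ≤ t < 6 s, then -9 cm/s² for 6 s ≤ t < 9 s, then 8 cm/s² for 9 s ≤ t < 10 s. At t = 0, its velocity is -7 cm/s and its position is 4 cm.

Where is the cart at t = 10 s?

On each constant-a segment, Δv = aΔt and Δx = v₀Δt + ½aΔt²; chain segment to segment.
0–6 s: v starts -7 cm/s; Δx = -7·6 + ½·-6·6² = -150 cm; v ends -43 cm/s.
6–9 s: v starts -43 cm/s; Δx = -43·3 + ½·-9·3² = -169.5 cm; v ends -70 cm/s.
9–10 s: v starts -70 cm/s; Δx = -70·1 + ½·8·1² = -66 cm; v ends -62 cm/s.
x(10) = 4 + Σ Δx = -381.5 cm.

-381.5 cm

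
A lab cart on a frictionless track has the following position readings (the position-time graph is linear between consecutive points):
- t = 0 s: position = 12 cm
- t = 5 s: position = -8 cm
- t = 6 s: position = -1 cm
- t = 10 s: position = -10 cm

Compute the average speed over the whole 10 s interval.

Average speed = (total path length)/(elapsed time); on a piecewise-linear x-t graph the path length is Σ|Δx|.
0–5 s: |Δx| = |-8 − 12| = 20 cm
5–6 s: |Δx| = |-1 − -8| = 7 cm
6–10 s: |Δx| = |-10 − -1| = 9 cm
Total path = 36 cm; average speed = 36/10 = 3.6 cm/s.

3.6 cm/s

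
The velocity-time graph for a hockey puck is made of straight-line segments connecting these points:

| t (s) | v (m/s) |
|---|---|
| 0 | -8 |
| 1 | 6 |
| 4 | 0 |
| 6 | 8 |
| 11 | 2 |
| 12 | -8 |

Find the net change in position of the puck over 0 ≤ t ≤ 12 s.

38 m

Displacement is the signed area under the v-t curve.
0–1 s: ½(-8 + 6)(1) = -1 m
1–4 s: ½(6 + 0)(3) = 9 m
4–6 s: ½(0 + 8)(2) = 8 m
6–11 s: ½(8 + 2)(5) = 25 m
11–12 s: ½(2 + -8)(1) = -3 m
Net displacement = 38 m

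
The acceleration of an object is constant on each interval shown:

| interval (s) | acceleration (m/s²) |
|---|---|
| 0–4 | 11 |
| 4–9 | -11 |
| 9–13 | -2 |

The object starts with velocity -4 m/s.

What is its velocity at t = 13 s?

-23 m/s

Δv equals the area under the a-t graph; then v = v₀ + Δv.
0–4 s: 11 × 4 = 44 m/s
4–9 s: -11 × 5 = -55 m/s
9–13 s: -2 × 4 = -8 m/s
Δv = -19 m/s, so v(13) = -4 + (-19) = -23 m/s.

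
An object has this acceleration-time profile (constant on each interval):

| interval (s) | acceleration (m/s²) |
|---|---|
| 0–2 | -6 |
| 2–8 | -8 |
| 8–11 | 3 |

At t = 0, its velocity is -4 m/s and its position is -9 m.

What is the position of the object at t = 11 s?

-447.5 m

On each constant-a segment, Δv = aΔt and Δx = v₀Δt + ½aΔt²; chain segment to segment.
0–2 s: v starts -4 m/s; Δx = -4·2 + ½·-6·2² = -20 m; v ends -16 m/s.
2–8 s: v starts -16 m/s; Δx = -16·6 + ½·-8·6² = -240 m; v ends -64 m/s.
8–11 s: v starts -64 m/s; Δx = -64·3 + ½·3·3² = -178.5 m; v ends -55 m/s.
x(11) = -9 + Σ Δx = -447.5 m.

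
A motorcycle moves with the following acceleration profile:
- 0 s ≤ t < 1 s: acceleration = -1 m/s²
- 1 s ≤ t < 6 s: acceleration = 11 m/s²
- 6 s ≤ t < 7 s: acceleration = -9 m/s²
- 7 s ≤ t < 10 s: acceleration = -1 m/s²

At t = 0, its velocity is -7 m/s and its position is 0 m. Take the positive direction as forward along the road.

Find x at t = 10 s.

242 m

On each constant-a segment, Δv = aΔt and Δx = v₀Δt + ½aΔt²; chain segment to segment.
0–1 s: v starts -7 m/s; Δx = -7·1 + ½·-1·1² = -7.5 m; v ends -8 m/s.
1–6 s: v starts -8 m/s; Δx = -8·5 + ½·11·5² = 97.5 m; v ends 47 m/s.
6–7 s: v starts 47 m/s; Δx = 47·1 + ½·-9·1² = 42.5 m; v ends 38 m/s.
7–10 s: v starts 38 m/s; Δx = 38·3 + ½·-1·3² = 109.5 m; v ends 35 m/s.
x(10) = 0 + Σ Δx = 242 m.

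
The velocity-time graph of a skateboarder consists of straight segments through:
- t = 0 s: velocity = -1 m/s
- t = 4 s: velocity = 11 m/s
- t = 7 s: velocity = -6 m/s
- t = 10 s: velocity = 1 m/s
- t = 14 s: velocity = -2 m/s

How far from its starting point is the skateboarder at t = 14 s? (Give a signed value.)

18 m

Net displacement equals the area under the velocity-time graph (areas below the axis count negative).
0–4 s: ½(-1 + 11)(4) = 20 m
4–7 s: ½(11 + -6)(3) = 7.5 m
7–10 s: ½(-6 + 1)(3) = -7.5 m
10–14 s: ½(1 + -2)(4) = -2 m
Net displacement = 18 m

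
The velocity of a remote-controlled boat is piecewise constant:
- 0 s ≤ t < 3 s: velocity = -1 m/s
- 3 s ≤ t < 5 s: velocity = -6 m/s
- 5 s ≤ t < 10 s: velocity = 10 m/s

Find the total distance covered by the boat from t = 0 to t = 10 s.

Total distance travelled is ∫|v| dt — sum the magnitudes of each area piece.
0–3 s: |-1| × 3 = 3 m
3–5 s: |-6| × 2 = 12 m
5–10 s: |10| × 5 = 50 m
Total distance = 65 m

65 m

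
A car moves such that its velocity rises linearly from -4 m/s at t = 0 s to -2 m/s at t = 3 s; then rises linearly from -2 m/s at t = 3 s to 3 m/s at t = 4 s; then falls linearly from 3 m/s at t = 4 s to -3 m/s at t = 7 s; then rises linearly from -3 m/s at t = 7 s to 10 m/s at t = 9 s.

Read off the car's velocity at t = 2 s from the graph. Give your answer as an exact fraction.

-8/3 m/s

On 0–3 s the graph is linear from -4 to -2 m/s: v(2) = -4 + (-2 − -4)·(2 − 0)/(3 − 0) = -8/3 m/s.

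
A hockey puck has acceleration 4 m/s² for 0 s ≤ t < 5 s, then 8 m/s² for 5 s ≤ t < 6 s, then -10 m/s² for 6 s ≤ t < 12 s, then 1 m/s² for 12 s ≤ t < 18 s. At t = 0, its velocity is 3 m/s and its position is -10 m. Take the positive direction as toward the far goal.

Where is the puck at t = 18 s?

On each constant-a segment, Δv = aΔt and Δx = v₀Δt + ½aΔt²; chain segment to segment.
0–5 s: v starts 3 m/s; Δx = 3·5 + ½·4·5² = 65 m; v ends 23 m/s.
5–6 s: v starts 23 m/s; Δx = 23·1 + ½·8·1² = 27 m; v ends 31 m/s.
6–12 s: v starts 31 m/s; Δx = 31·6 + ½·-10·6² = 6 m; v ends -29 m/s.
12–18 s: v starts -29 m/s; Δx = -29·6 + ½·1·6² = -156 m; v ends -23 m/s.
x(18) = -10 + Σ Δx = -68 m.

-68 m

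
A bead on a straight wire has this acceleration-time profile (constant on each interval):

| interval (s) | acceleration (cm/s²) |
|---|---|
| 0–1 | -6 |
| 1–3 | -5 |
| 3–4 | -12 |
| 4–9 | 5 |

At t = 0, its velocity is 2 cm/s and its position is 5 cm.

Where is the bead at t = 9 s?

On each constant-a segment, Δv = aΔt and Δx = v₀Δt + ½aΔt²; chain segment to segment.
0–1 s: v starts 2 cm/s; Δx = 2·1 + ½·-6·1² = -1 cm; v ends -4 cm/s.
1–3 s: v starts -4 cm/s; Δx = -4·2 + ½·-5·2² = -18 cm; v ends -14 cm/s.
3–4 s: v starts -14 cm/s; Δx = -14·1 + ½·-12·1² = -20 cm; v ends -26 cm/s.
4–9 s: v starts -26 cm/s; Δx = -26·5 + ½·5·5² = -67.5 cm; v ends -1 cm/s.
x(9) = 5 + Σ Δx = -101.5 cm.

-101.5 cm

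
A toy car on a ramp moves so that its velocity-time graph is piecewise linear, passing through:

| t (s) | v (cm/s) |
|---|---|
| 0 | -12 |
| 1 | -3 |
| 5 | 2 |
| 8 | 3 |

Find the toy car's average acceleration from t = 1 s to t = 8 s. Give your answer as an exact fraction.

6/7 cm/s²

Average acceleration = Δv/Δt = (3 − -3)/(8 − 1) = 6/7 cm/s².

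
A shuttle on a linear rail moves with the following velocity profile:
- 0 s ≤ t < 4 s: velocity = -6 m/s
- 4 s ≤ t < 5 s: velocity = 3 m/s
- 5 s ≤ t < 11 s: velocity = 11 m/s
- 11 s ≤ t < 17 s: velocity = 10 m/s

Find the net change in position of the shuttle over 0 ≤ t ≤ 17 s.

105 m

Displacement is the signed area under the v-t curve.
0–4 s: -6 × 4 = -24 m
4–5 s: 3 × 1 = 3 m
5–11 s: 11 × 6 = 66 m
11–17 s: 10 × 6 = 60 m
Net displacement = 105 m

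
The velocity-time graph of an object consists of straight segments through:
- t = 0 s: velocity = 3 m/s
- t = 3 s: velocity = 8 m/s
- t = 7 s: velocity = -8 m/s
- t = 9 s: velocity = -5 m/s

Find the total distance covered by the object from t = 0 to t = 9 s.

Distance (not displacement) is the total path length: add the absolute areas under v-t.
0–3 s: |½(3 + 8)(3)| = 16.5 m
3–7 s: v = 0 at t = 5 s; triangle areas 8 + 8 = 16 m
7–9 s: |½(-8 + -5)(2)| = 13 m
Total distance = 45.5 m

45.5 m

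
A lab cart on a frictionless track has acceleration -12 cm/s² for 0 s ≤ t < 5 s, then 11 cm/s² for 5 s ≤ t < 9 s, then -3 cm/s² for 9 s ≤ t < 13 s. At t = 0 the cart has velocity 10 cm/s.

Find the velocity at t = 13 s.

Δv equals the area under the a-t graph; then v = v₀ + Δv.
0–5 s: -12 × 5 = -60 cm/s
5–9 s: 11 × 4 = 44 cm/s
9–13 s: -3 × 4 = -12 cm/s
Δv = -28 cm/s, so v(13) = 10 + (-28) = -18 cm/s.

-18 cm/s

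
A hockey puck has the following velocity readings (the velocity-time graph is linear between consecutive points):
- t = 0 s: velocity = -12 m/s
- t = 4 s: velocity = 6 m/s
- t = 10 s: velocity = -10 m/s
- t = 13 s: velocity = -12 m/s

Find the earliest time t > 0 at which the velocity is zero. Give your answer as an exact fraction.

v changes sign on 0–4 s (from -12 to 6); the graph is linear there, so v = 0 at t = 0 + (12)·(4 − 0)/(6 − -12) = 8/3 s.

t = 8/3 s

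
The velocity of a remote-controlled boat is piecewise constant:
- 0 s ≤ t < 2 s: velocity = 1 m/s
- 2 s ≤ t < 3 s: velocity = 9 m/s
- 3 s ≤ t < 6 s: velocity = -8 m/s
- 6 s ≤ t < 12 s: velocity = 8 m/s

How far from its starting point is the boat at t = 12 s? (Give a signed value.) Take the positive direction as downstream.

Net displacement equals the area under the velocity-time graph (areas below the axis count negative).
0–2 s: 1 × 2 = 2 m
2–3 s: 9 × 1 = 9 m
3–6 s: -8 × 3 = -24 m
6–12 s: 8 × 6 = 48 m
Net displacement = 35 m

35 m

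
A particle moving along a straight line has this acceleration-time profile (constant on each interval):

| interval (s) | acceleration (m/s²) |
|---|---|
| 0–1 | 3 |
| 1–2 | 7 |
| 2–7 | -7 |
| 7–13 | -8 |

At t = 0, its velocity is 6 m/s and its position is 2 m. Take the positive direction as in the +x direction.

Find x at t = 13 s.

-243.5 m

On each constant-a segment, Δv = aΔt and Δx = v₀Δt + ½aΔt²; chain segment to segment.
0–1 s: v starts 6 m/s; Δx = 6·1 + ½·3·1² = 7.5 m; v ends 9 m/s.
1–2 s: v starts 9 m/s; Δx = 9·1 + ½·7·1² = 12.5 m; v ends 16 m/s.
2–7 s: v starts 16 m/s; Δx = 16·5 + ½·-7·5² = -7.5 m; v ends -19 m/s.
7–13 s: v starts -19 m/s; Δx = -19·6 + ½·-8·6² = -258 m; v ends -67 m/s.
x(13) = 2 + Σ Δx = -243.5 m.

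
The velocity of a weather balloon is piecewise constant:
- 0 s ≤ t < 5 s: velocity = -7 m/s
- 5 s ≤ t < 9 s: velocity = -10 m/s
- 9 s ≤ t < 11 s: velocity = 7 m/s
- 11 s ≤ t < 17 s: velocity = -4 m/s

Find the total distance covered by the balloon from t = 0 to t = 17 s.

Total distance travelled is ∫|v| dt — sum the magnitudes of each area piece.
0–5 s: |-7| × 5 = 35 m
5–9 s: |-10| × 4 = 40 m
9–11 s: |7| × 2 = 14 m
11–17 s: |-4| × 6 = 24 m
Total distance = 113 m

113 m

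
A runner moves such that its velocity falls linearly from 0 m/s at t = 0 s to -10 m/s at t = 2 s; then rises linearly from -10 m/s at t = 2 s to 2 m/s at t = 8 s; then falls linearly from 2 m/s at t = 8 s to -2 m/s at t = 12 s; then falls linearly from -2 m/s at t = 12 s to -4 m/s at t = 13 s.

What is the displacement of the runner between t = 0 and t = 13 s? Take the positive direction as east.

-37 m

Net displacement equals the area under the velocity-time graph (areas below the axis count negative).
0–2 s: ½(0 + -10)(2) = -10 m
2–8 s: ½(-10 + 2)(6) = -24 m
8–12 s: ½(2 + -2)(4) = 0 m
12–13 s: ½(-2 + -4)(1) = -3 m
Net displacement = -37 m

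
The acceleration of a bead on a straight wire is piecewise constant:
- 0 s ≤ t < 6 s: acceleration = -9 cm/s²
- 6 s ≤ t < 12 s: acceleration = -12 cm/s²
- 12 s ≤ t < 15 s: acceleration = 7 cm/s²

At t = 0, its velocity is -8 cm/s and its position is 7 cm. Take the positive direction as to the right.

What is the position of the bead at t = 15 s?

-1161.5 cm

On each constant-a segment, Δv = aΔt and Δx = v₀Δt + ½aΔt²; chain segment to segment.
0–6 s: v starts -8 cm/s; Δx = -8·6 + ½·-9·6² = -210 cm; v ends -62 cm/s.
6–12 s: v starts -62 cm/s; Δx = -62·6 + ½·-12·6² = -588 cm; v ends -134 cm/s.
12–15 s: v starts -134 cm/s; Δx = -134·3 + ½·7·3² = -370.5 cm; v ends -113 cm/s.
x(15) = 7 + Σ Δx = -1161.5 cm.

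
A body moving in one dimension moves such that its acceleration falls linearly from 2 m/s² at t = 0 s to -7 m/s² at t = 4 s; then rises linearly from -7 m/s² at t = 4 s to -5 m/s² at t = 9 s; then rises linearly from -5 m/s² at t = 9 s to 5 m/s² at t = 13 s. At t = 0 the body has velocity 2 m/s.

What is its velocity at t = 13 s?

Δv equals the area under the a-t graph; then v = v₀ + Δv.
0–4 s: ½(2 + -7)(4) = -10 m/s
4–9 s: ½(-7 + -5)(5) = -30 m/s
9–13 s: ½(-5 + 5)(4) = 0 m/s
Δv = -40 m/s, so v(13) = 2 + (-40) = -38 m/s.

-38 m/s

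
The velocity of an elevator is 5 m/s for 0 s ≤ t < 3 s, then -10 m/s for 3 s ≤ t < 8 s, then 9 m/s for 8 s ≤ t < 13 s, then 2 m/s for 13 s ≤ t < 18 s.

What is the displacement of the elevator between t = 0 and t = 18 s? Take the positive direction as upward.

20 m

Net displacement equals the area under the velocity-time graph (areas below the axis count negative).
0–3 s: 5 × 3 = 15 m
3–8 s: -10 × 5 = -50 m
8–13 s: 9 × 5 = 45 m
13–18 s: 2 × 5 = 10 m
Net displacement = 20 m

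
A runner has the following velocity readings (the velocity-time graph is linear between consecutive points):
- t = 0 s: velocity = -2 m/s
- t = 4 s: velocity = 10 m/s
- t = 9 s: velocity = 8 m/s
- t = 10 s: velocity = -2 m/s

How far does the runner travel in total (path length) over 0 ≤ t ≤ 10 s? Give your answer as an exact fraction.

Distance (not displacement) is the total path length: add the absolute areas under v-t.
0–4 s: v = 0 at t = 2/3 s; triangle areas 2/3 + 50/3 = 52/3 m
4–9 s: |½(10 + 8)(5)| = 45 m
9–10 s: v = 0 at t = 9.8 s; triangle areas 3.2 + 0.2 = 3.4 m
Total distance = 986/15 m

986/15 m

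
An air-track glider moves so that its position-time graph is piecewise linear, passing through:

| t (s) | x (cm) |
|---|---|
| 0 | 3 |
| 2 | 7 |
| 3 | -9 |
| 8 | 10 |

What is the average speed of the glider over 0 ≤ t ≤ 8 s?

Average speed = (total path length)/(elapsed time); on a piecewise-linear x-t graph the path length is Σ|Δx|.
0–2 s: |Δx| = |7 − 3| = 4 cm
2–3 s: |Δx| = |-9 − 7| = 16 cm
3–8 s: |Δx| = |10 − -9| = 19 cm
Total path = 39 cm; average speed = 39/8 = 4.875 cm/s.

4.875 cm/s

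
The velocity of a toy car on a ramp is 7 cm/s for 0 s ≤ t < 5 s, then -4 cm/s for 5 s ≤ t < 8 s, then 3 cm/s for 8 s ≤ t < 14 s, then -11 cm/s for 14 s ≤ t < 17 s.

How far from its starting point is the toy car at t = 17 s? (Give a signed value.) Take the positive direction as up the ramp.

8 cm

Net displacement equals the area under the velocity-time graph (areas below the axis count negative).
0–5 s: 7 × 5 = 35 cm
5–8 s: -4 × 3 = -12 cm
8–14 s: 3 × 6 = 18 cm
14–17 s: -11 × 3 = -33 cm
Net displacement = 8 cm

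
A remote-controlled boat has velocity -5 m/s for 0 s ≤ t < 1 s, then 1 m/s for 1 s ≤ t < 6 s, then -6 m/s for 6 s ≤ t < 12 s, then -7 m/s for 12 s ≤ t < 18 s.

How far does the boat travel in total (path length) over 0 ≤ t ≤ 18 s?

88 m

Distance (not displacement) is the total path length: add the absolute areas under v-t.
0–1 s: |-5| × 1 = 5 m
1–6 s: |1| × 5 = 5 m
6–12 s: |-6| × 6 = 36 m
12–18 s: |-7| × 6 = 42 m
Total distance = 88 m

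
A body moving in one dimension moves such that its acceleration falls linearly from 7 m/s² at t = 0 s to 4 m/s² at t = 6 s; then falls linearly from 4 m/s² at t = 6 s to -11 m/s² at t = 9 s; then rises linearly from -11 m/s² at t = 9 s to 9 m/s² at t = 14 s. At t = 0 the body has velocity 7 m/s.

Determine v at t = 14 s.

Δv equals the area under the a-t graph; then v = v₀ + Δv.
0–6 s: ½(7 + 4)(6) = 33 m/s
6–9 s: ½(4 + -11)(3) = -10.5 m/s
9–14 s: ½(-11 + 9)(5) = -5 m/s
Δv = 17.5 m/s, so v(14) = 7 + (17.5) = 24.5 m/s.

24.5 m/s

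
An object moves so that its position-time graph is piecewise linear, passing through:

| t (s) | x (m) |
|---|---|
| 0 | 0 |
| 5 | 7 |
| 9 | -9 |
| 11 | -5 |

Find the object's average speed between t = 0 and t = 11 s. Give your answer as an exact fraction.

Average speed = (total path length)/(elapsed time); on a piecewise-linear x-t graph the path length is Σ|Δx|.
0–5 s: |Δx| = |7 − 0| = 7 m
5–9 s: |Δx| = |-9 − 7| = 16 m
9–11 s: |Δx| = |-5 − -9| = 4 m
Total path = 27 m; average speed = 27/11 = 27/11 m/s.

27/11 m/s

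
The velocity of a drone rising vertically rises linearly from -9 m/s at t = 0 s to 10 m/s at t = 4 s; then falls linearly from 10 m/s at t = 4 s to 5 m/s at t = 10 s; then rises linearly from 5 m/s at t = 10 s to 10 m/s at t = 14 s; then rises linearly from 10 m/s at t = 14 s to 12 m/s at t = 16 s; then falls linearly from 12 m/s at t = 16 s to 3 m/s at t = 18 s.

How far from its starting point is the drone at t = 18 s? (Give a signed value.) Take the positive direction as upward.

Displacement is the signed area under the v-t curve.
0–4 s: ½(-9 + 10)(4) = 2 m
4–10 s: ½(10 + 5)(6) = 45 m
10–14 s: ½(5 + 10)(4) = 30 m
14–16 s: ½(10 + 12)(2) = 22 m
16–18 s: ½(12 + 3)(2) = 15 m
Net displacement = 114 m

114 m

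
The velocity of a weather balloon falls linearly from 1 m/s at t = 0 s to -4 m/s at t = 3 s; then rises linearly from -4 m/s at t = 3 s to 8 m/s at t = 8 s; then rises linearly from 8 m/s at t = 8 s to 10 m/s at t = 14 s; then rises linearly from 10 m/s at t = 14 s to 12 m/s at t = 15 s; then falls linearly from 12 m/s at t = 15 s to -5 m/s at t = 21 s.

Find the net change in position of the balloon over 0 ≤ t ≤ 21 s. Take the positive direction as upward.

Net displacement equals the area under the velocity-time graph (areas below the axis count negative).
0–3 s: ½(1 + -4)(3) = -4.5 m
3–8 s: ½(-4 + 8)(5) = 10 m
8–14 s: ½(8 + 10)(6) = 54 m
14–15 s: ½(10 + 12)(1) = 11 m
15–21 s: ½(12 + -5)(6) = 21 m
Net displacement = 91.5 m

91.5 m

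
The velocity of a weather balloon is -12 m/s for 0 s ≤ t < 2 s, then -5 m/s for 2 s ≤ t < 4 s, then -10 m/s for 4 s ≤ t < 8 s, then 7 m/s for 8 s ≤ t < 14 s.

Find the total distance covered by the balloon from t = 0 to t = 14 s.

116 m

Total distance travelled is ∫|v| dt — sum the magnitudes of each area piece.
0–2 s: |-12| × 2 = 24 m
2–4 s: |-5| × 2 = 10 m
4–8 s: |-10| × 4 = 40 m
8–14 s: |7| × 6 = 42 m
Total distance = 116 m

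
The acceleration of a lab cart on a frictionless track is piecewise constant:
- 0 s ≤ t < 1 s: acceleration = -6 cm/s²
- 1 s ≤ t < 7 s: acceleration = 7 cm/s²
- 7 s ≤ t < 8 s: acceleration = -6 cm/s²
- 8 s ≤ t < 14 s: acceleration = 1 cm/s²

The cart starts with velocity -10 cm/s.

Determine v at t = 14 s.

Δv equals the area under the a-t graph; then v = v₀ + Δv.
0–1 s: -6 × 1 = -6 cm/s
1–7 s: 7 × 6 = 42 cm/s
7–8 s: -6 × 1 = -6 cm/s
8–14 s: 1 × 6 = 6 cm/s
Δv = 36 cm/s, so v(14) = -10 + (36) = 26 cm/s.

26 cm/s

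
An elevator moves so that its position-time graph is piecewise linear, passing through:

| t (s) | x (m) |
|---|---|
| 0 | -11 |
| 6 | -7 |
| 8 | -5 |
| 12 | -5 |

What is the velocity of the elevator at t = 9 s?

Velocity is the slope of the x-t graph on 8–12 s: (-5 − -5)/(12 − 8) = 0 m/s.

0 m/s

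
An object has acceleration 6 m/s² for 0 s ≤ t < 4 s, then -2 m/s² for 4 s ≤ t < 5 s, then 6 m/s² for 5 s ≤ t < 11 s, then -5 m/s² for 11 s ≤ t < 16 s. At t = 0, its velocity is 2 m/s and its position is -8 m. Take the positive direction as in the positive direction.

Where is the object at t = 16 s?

562.5 m

On each constant-a segment, Δv = aΔt and Δx = v₀Δt + ½aΔt²; chain segment to segment.
0–4 s: v starts 2 m/s; Δx = 2·4 + ½·6·4² = 56 m; v ends 26 m/s.
4–5 s: v starts 26 m/s; Δx = 26·1 + ½·-2·1² = 25 m; v ends 24 m/s.
5–11 s: v starts 24 m/s; Δx = 24·6 + ½·6·6² = 252 m; v ends 60 m/s.
11–16 s: v starts 60 m/s; Δx = 60·5 + ½·-5·5² = 237.5 m; v ends 35 m/s.
x(16) = -8 + Σ Δx = 562.5 m.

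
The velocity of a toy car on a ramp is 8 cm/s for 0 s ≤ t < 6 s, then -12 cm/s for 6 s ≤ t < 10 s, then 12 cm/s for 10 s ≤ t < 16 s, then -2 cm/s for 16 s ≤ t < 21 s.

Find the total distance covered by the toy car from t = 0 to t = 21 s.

Total distance travelled is ∫|v| dt — sum the magnitudes of each area piece.
0–6 s: |8| × 6 = 48 cm
6–10 s: |-12| × 4 = 48 cm
10–16 s: |12| × 6 = 72 cm
16–21 s: |-2| × 5 = 10 cm
Total distance = 178 cm

178 cm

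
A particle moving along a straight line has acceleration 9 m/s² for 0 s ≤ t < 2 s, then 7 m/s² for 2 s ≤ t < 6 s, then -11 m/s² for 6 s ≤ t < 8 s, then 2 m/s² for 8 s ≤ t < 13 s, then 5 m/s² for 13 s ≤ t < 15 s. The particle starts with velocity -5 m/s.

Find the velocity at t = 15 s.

Δv equals the area under the a-t graph; then v = v₀ + Δv.
0–2 s: 9 × 2 = 18 m/s
2–6 s: 7 × 4 = 28 m/s
6–8 s: -11 × 2 = -22 m/s
8–13 s: 2 × 5 = 10 m/s
13–15 s: 5 × 2 = 10 m/s
Δv = 44 m/s, so v(15) = -5 + (44) = 39 m/s.

39 m/s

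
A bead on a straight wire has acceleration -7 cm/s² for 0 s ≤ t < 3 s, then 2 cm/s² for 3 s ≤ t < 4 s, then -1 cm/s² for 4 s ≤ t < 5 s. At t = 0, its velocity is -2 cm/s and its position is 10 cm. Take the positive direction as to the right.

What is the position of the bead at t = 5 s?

On each constant-a segment, Δv = aΔt and Δx = v₀Δt + ½aΔt²; chain segment to segment.
0–3 s: v starts -2 cm/s; Δx = -2·3 + ½·-7·3² = -37.5 cm; v ends -23 cm/s.
3–4 s: v starts -23 cm/s; Δx = -23·1 + ½·2·1² = -22 cm; v ends -21 cm/s.
4–5 s: v starts -21 cm/s; Δx = -21·1 + ½·-1·1² = -21.5 cm; v ends -22 cm/s.
x(5) = 10 + Σ Δx = -71 cm.

-71 cm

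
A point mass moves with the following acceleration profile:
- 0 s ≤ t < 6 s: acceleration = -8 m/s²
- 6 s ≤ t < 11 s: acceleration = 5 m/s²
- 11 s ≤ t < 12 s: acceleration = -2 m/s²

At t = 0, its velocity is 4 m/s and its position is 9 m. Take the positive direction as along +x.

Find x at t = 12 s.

-288.5 m

On each constant-a segment, Δv = aΔt and Δx = v₀Δt + ½aΔt²; chain segment to segment.
0–6 s: v starts 4 m/s; Δx = 4·6 + ½·-8·6² = -120 m; v ends -44 m/s.
6–11 s: v starts -44 m/s; Δx = -44·5 + ½·5·5² = -157.5 m; v ends -19 m/s.
11–12 s: v starts -19 m/s; Δx = -19·1 + ½·-2·1² = -20 m; v ends -21 m/s.
x(12) = 9 + Σ Δx = -288.5 m.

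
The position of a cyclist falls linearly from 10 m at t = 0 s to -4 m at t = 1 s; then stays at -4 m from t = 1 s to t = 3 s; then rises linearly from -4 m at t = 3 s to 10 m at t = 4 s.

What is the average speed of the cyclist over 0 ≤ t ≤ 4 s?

Average speed = (total path length)/(elapsed time); on a piecewise-linear x-t graph the path length is Σ|Δx|.
0–1 s: |Δx| = |-4 − 10| = 14 m
1–3 s: |Δx| = |-4 − -4| = 0 m
3–4 s: |Δx| = |10 − -4| = 14 m
Total path = 28 m; average speed = 28/4 = 7 m/s.

7 m/s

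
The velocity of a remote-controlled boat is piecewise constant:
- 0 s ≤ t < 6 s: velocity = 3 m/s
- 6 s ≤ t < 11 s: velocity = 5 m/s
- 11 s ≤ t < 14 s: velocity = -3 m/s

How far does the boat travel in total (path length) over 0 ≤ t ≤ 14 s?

52 m

Distance (not displacement) is the total path length: add the absolute areas under v-t.
0–6 s: |3| × 6 = 18 m
6–11 s: |5| × 5 = 25 m
11–14 s: |-3| × 3 = 9 m
Total distance = 52 m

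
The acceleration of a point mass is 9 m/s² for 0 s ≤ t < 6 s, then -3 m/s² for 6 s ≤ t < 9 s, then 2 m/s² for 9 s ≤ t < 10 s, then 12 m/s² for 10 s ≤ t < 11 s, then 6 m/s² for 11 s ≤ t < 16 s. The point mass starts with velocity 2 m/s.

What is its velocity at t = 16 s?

91 m/s

Δv equals the area under the a-t graph; then v = v₀ + Δv.
0–6 s: 9 × 6 = 54 m/s
6–9 s: -3 × 3 = -9 m/s
9–10 s: 2 × 1 = 2 m/s
10–11 s: 12 × 1 = 12 m/s
11–16 s: 6 × 5 = 30 m/s
Δv = 89 m/s, so v(16) = 2 + (89) = 91 m/s.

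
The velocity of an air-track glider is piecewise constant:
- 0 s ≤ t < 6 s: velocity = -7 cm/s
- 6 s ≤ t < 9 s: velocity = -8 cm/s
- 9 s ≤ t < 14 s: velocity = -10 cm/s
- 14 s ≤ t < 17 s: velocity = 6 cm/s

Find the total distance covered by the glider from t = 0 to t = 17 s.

Distance (not displacement) is the total path length: add the absolute areas under v-t.
0–6 s: |-7| × 6 = 42 cm
6–9 s: |-8| × 3 = 24 cm
9–14 s: |-10| × 5 = 50 cm
14–17 s: |6| × 3 = 18 cm
Total distance = 134 cm

134 cm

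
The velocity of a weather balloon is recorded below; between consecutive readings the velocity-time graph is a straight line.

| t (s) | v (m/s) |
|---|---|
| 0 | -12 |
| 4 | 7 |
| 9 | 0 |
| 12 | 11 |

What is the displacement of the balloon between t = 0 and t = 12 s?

Displacement is the signed area under the v-t curve.
0–4 s: ½(-12 + 7)(4) = -10 m
4–9 s: ½(7 + 0)(5) = 17.5 m
9–12 s: ½(0 + 11)(3) = 16.5 m
Net displacement = 24 m

24 m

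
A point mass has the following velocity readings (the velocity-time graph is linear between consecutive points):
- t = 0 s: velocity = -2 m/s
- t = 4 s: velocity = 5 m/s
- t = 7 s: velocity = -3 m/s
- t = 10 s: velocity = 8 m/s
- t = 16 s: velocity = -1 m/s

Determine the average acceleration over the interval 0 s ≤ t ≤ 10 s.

Average acceleration = Δv/Δt = (8 − -2)/(10 − 0) = 1 m/s².

1 m/s²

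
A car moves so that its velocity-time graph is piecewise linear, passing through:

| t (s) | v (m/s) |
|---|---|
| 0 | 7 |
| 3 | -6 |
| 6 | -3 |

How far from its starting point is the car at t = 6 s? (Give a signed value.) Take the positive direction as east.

Displacement is the signed area under the v-t curve.
0–3 s: ½(7 + -6)(3) = 1.5 m
3–6 s: ½(-6 + -3)(3) = -13.5 m
Net displacement = -12 m

-12 m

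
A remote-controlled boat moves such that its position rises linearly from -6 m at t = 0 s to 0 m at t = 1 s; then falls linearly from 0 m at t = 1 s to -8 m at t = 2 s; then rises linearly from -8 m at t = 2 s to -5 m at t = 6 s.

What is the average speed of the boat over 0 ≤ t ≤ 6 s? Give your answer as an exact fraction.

17/6 m/s

Average speed = (total path length)/(elapsed time); on a piecewise-linear x-t graph the path length is Σ|Δx|.
0–1 s: |Δx| = |0 − -6| = 6 m
1–2 s: |Δx| = |-8 − 0| = 8 m
2–6 s: |Δx| = |-5 − -8| = 3 m
Total path = 17 m; average speed = 17/6 = 17/6 m/s.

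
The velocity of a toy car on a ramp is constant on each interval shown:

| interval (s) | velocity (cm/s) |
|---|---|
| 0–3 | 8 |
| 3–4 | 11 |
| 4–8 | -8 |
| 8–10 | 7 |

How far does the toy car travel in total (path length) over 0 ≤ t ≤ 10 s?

81 cm

Total distance travelled is ∫|v| dt — sum the magnitudes of each area piece.
0–3 s: |8| × 3 = 24 cm
3–4 s: |11| × 1 = 11 cm
4–8 s: |-8| × 4 = 32 cm
8–10 s: |7| × 2 = 14 cm
Total distance = 81 cm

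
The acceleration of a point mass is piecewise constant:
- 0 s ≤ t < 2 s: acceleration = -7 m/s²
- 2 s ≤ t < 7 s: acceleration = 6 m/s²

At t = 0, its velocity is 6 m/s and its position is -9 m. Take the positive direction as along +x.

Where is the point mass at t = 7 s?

On each constant-a segment, Δv = aΔt and Δx = v₀Δt + ½aΔt²; chain segment to segment.
0–2 s: v starts 6 m/s; Δx = 6·2 + ½·-7·2² = -2 m; v ends -8 m/s.
2–7 s: v starts -8 m/s; Δx = -8·5 + ½·6·5² = 35 m; v ends 22 m/s.
x(7) = -9 + Σ Δx = 24 m.

24 m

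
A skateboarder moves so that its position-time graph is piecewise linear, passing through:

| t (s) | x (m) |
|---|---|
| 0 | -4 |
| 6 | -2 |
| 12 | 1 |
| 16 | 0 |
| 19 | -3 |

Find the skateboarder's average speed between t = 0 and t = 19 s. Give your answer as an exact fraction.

9/19 m/s

Average speed = (total path length)/(elapsed time); on a piecewise-linear x-t graph the path length is Σ|Δx|.
0–6 s: |Δx| = |-2 − -4| = 2 m
6–12 s: |Δx| = |1 − -2| = 3 m
12–16 s: |Δx| = |0 − 1| = 1 m
16–19 s: |Δx| = |-3 − 0| = 3 m
Total path = 9 m; average speed = 9/19 = 9/19 m/s.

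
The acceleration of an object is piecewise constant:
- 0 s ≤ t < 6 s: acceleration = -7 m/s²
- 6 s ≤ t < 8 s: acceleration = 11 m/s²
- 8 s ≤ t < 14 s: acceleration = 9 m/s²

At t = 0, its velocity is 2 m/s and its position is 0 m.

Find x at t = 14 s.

-118 m

On each constant-a segment, Δv = aΔt and Δx = v₀Δt + ½aΔt²; chain segment to segment.
0–6 s: v starts 2 m/s; Δx = 2·6 + ½·-7·6² = -114 m; v ends -40 m/s.
6–8 s: v starts -40 m/s; Δx = -40·2 + ½·11·2² = -58 m; v ends -18 m/s.
8–14 s: v starts -18 m/s; Δx = -18·6 + ½·9·6² = 54 m; v ends 36 m/s.
x(14) = 0 + Σ Δx = -118 m.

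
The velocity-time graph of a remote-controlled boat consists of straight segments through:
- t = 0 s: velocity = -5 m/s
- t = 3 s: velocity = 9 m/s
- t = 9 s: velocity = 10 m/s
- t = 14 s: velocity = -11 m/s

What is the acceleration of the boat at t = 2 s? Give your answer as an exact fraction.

14/3 m/s²

Acceleration is the slope of the v-t graph on 0–3 s: (9 − -5)/(3 − 0) = 14/3 m/s².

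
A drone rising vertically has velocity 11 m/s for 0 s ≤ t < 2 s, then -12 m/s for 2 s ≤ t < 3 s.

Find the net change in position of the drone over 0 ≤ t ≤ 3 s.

Net displacement equals the area under the velocity-time graph (areas below the axis count negative).
0–2 s: 11 × 2 = 22 m
2–3 s: -12 × 1 = -12 m
Net displacement = 10 m

10 m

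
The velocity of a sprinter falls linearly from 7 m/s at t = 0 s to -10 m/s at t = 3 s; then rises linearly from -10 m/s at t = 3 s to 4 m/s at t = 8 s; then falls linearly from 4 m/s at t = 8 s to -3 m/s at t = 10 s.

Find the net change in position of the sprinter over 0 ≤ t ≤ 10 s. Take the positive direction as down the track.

Net displacement equals the area under the velocity-time graph (areas below the axis count negative).
0–3 s: ½(7 + -10)(3) = -4.5 m
3–8 s: ½(-10 + 4)(5) = -15 m
8–10 s: ½(4 + -3)(2) = 1 m
Net displacement = -18.5 m

-18.5 m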